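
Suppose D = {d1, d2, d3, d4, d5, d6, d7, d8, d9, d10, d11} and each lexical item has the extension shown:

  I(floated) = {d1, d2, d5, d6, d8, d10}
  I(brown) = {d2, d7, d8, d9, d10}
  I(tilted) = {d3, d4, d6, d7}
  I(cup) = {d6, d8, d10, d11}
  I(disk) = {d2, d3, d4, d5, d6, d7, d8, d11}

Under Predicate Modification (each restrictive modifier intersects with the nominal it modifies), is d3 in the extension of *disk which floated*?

no

⟦which floated⟧ = ⟦floated⟧ = {d1, d2, d5, d6, d8, d10}
⟦disk⟧ = {d2, d3, d4, d5, d6, d7, d8, d11}
… ∩ ⟦which floated⟧ = {d2, d3, d4, d5, d6, d7, d8, d11} ∩ {d1, d2, d5, d6, d8, d10} = {d2, d5, d6, d8}
⟦disk which floated⟧ = {d2, d5, d6, d8}; d3 ∉ this set.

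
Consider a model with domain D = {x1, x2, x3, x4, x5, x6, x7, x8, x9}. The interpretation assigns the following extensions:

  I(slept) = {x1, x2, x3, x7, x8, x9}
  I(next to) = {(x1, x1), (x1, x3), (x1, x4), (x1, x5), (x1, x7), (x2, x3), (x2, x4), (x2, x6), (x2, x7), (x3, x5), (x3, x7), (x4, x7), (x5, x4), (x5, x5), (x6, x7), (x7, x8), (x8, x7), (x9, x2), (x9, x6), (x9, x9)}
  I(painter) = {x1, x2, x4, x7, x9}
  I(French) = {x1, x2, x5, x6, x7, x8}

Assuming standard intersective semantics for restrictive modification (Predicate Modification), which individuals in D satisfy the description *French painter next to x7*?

{x1, x2}

⟦next to x7⟧ = {x : ⟨x, x7⟩ ∈ ⟦next to⟧} = {x1, x2, x3, x4, x6, x8}
⟦painter⟧ = {x1, x2, x4, x7, x9}
… ∩ ⟦next to x7⟧ = {x1, x2, x4, x7, x9} ∩ {x1, x2, x3, x4, x6, x8} = {x1, x2, x4}
… ∩ ⟦French⟧ = {x1, x2, x4} ∩ {x1, x2, x5, x6, x7, x8} = {x1, x2}
So ⟦French painter next to x7⟧ = {x1, x2}.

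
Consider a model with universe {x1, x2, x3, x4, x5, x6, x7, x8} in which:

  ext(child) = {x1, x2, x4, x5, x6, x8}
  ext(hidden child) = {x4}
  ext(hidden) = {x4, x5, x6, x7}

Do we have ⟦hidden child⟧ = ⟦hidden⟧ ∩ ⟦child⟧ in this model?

⟦hidden⟧ ∩ ⟦child⟧ = {x4, x5, x6, x7} ∩ {x1, x2, x4, x5, x6, x8} = {x4, x5, x6}
Observed ⟦hidden child⟧ = {x4}.
These differ, so the modifier is not intersective in this model.

no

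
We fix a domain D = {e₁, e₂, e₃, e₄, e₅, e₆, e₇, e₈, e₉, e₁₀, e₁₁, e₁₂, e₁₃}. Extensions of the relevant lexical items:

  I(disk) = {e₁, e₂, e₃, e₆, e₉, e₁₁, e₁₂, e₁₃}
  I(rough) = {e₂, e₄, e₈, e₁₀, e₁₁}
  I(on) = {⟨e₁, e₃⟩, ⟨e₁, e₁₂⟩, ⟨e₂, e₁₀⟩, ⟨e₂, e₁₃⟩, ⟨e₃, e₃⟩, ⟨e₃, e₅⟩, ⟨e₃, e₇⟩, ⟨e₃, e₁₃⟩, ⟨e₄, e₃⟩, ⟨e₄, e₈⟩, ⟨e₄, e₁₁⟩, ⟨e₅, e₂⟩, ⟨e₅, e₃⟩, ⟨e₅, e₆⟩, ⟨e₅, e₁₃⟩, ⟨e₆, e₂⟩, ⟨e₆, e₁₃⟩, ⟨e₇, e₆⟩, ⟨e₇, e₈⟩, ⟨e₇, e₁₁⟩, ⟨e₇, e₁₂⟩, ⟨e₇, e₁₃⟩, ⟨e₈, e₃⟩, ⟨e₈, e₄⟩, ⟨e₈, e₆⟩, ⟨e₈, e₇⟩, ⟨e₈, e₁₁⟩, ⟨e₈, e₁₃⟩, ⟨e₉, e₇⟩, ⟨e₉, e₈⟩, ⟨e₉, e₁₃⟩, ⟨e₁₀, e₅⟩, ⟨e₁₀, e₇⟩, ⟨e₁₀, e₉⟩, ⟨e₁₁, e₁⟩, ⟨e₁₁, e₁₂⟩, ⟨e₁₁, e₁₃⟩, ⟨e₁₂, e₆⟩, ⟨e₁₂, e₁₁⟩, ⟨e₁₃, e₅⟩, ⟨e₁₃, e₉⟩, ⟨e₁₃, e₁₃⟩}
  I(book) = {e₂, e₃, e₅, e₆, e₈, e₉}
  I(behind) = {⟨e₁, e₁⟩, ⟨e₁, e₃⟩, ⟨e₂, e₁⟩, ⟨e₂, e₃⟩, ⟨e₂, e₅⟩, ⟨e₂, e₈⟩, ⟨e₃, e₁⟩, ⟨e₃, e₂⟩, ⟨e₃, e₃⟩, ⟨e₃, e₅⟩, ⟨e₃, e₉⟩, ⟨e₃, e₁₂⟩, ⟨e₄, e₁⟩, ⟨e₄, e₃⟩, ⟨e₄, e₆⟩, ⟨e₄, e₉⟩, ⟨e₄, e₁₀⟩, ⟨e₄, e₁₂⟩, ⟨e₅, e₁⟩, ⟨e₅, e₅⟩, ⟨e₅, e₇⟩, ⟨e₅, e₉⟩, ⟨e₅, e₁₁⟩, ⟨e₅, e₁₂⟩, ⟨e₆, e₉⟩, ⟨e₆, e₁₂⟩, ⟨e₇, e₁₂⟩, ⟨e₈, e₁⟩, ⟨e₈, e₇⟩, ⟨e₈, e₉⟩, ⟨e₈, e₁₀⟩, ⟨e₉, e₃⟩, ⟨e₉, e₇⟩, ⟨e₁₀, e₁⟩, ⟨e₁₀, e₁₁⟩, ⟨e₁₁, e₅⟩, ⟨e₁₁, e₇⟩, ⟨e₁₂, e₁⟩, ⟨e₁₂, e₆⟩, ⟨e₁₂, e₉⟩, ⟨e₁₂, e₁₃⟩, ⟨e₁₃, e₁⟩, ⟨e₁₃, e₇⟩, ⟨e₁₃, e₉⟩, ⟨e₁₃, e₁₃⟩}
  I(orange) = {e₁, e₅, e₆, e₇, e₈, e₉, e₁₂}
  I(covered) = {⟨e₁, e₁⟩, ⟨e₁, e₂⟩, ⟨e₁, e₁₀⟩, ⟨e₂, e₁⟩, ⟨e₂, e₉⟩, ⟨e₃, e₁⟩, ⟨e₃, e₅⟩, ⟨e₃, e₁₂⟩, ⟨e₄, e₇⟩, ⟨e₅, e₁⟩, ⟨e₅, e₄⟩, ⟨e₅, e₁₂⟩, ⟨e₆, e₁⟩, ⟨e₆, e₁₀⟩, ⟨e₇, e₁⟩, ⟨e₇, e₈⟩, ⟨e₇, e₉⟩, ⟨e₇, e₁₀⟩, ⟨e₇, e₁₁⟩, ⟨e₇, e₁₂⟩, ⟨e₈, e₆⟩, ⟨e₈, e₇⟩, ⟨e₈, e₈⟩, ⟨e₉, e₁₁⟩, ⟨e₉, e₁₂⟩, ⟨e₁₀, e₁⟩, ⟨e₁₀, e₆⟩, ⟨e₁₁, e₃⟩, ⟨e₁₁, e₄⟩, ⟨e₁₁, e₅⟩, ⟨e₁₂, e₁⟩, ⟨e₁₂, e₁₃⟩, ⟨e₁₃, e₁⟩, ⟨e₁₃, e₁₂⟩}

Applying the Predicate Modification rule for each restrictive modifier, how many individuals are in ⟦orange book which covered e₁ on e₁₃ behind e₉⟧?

⟦which covered e₁⟧ = {x : ⟨x, e₁⟩ ∈ ⟦covered⟧} = {e₁, e₂, e₃, e₅, e₆, e₇, e₁₀, e₁₂, e₁₃}
⟦on e₁₃⟧ = {x : ⟨x, e₁₃⟩ ∈ ⟦on⟧} = {e₂, e₃, e₅, e₆, e₇, e₈, e₉, e₁₁, e₁₃}
⟦behind e₉⟧ = {x : ⟨x, e₉⟩ ∈ ⟦behind⟧} = {e₃, e₄, e₅, e₆, e₈, e₁₂, e₁₃}
⟦book⟧ = {e₂, e₃, e₅, e₆, e₈, e₉}
… ∩ ⟦which covered e₁⟧ = {e₂, e₃, e₅, e₆, e₈, e₉} ∩ {e₁, e₂, e₃, e₅, e₆, e₇, e₁₀, e₁₂, e₁₃} = {e₂, e₃, e₅, e₆}
… ∩ ⟦on e₁₃⟧ = {e₂, e₃, e₅, e₆} ∩ {e₂, e₃, e₅, e₆, e₇, e₈, e₉, e₁₁, e₁₃} = {e₂, e₃, e₅, e₆}
… ∩ ⟦behind e₉⟧ = {e₂, e₃, e₅, e₆} ∩ {e₃, e₄, e₅, e₆, e₈, e₁₂, e₁₃} = {e₃, e₅, e₆}
… ∩ ⟦orange⟧ = {e₃, e₅, e₆} ∩ {e₁, e₅, e₆, e₇, e₈, e₉, e₁₂} = {e₅, e₆}
⟦orange book which covered e₁ on e₁₃ behind e₉⟧ = {e₅, e₆}, so the cardinality is 2.

2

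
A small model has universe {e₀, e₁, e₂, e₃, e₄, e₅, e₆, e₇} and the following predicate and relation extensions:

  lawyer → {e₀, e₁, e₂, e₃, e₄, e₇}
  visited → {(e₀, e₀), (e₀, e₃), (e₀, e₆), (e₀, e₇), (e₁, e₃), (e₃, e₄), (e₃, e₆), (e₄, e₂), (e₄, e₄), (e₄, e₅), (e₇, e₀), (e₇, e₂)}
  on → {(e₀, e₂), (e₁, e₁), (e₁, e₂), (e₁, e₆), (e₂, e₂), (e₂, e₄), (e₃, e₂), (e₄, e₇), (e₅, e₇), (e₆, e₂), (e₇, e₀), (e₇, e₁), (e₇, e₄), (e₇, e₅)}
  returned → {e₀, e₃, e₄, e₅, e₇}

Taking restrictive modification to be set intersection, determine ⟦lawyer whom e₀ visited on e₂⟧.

{e₀, e₃}

⟦whom e₀ visited⟧ = {x : ⟨e₀, x⟩ ∈ ⟦visited⟧} = {e₀, e₃, e₆, e₇}
⟦on e₂⟧ = {x : ⟨x, e₂⟩ ∈ ⟦on⟧} = {e₀, e₁, e₂, e₃, e₆}
⟦lawyer⟧ = {e₀, e₁, e₂, e₃, e₄, e₇}
… ∩ ⟦whom e₀ visited⟧ = {e₀, e₁, e₂, e₃, e₄, e₇} ∩ {e₀, e₃, e₆, e₇} = {e₀, e₃, e₇}
… ∩ ⟦on e₂⟧ = {e₀, e₃, e₇} ∩ {e₀, e₁, e₂, e₃, e₆} = {e₀, e₃}
So ⟦lawyer whom e₀ visited on e₂⟧ = {e₀, e₃}.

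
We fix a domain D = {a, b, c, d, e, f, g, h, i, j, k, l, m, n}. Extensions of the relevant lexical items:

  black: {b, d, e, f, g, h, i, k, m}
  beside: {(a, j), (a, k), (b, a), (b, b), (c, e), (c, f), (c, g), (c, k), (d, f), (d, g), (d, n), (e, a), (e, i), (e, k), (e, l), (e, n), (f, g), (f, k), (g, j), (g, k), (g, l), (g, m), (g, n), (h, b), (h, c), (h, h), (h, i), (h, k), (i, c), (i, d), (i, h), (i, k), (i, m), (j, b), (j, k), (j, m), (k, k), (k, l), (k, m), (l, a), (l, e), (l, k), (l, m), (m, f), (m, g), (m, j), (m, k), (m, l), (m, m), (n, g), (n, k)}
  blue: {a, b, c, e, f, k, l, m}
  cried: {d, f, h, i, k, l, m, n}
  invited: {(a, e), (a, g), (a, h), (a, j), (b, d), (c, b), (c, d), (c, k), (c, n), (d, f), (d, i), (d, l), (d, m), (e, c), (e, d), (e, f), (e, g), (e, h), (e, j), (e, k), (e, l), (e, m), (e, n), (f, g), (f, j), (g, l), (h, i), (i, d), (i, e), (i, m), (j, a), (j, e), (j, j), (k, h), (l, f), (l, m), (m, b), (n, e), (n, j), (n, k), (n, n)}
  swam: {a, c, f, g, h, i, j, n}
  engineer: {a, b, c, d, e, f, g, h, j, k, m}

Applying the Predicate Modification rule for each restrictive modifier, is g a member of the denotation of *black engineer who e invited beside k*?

⟦who e invited⟧ = {x : ⟨e, x⟩ ∈ ⟦invited⟧} = {c, d, f, g, h, j, k, l, m, n}
⟦beside k⟧ = {x : ⟨x, k⟩ ∈ ⟦beside⟧} = {a, c, e, f, g, h, i, j, k, l, m, n}
⟦engineer⟧ = {a, b, c, d, e, f, g, h, j, k, m}
… ∩ ⟦who e invited⟧ = {a, b, c, d, e, f, g, h, j, k, m} ∩ {c, d, f, g, h, j, k, l, m, n} = {c, d, f, g, h, j, k, m}
… ∩ ⟦beside k⟧ = {c, d, f, g, h, j, k, m} ∩ {a, c, e, f, g, h, i, j, k, l, m, n} = {c, f, g, h, j, k, m}
… ∩ ⟦black⟧ = {c, f, g, h, j, k, m} ∩ {b, d, e, f, g, h, i, k, m} = {f, g, h, k, m}
⟦black engineer who e invited beside k⟧ = {f, g, h, k, m}; g ∈ this set.

yes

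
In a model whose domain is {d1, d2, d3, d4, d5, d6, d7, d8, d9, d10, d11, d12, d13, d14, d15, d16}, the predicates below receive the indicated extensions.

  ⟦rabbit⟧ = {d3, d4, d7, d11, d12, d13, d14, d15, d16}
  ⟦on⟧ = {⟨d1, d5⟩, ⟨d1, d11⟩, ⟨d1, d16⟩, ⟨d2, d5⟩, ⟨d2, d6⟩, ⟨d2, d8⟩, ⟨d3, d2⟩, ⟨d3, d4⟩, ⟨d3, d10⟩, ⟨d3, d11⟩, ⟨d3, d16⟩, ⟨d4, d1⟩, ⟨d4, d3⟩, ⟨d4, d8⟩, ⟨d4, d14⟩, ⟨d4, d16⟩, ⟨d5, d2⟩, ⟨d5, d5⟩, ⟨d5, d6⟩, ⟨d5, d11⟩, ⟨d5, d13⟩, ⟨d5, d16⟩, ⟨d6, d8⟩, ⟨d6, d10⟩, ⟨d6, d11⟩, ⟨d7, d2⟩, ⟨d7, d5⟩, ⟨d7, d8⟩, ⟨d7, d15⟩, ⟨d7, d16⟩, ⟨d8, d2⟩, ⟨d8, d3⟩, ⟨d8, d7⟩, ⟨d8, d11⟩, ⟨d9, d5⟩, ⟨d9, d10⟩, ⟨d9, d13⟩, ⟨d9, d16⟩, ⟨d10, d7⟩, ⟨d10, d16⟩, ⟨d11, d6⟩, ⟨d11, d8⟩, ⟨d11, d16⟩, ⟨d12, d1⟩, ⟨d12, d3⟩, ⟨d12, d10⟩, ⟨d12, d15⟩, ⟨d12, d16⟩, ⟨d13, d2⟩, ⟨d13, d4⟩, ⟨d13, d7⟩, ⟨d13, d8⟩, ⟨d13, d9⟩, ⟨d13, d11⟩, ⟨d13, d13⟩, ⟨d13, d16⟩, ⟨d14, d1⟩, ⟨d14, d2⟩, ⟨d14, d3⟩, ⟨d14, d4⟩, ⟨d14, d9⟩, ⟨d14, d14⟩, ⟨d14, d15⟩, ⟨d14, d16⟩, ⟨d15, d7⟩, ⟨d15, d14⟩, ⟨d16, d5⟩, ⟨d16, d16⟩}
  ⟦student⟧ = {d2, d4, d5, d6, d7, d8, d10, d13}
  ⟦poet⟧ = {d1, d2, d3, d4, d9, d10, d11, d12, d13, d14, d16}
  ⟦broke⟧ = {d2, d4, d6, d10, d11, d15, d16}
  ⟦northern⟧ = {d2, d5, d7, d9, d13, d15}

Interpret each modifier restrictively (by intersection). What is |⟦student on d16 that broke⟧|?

⟦on d16⟧ = {x : ⟨x, d16⟩ ∈ ⟦on⟧} = {d1, d3, d4, d5, d7, d9, d10, d11, d12, d13, d14, d16}
⟦that broke⟧ = ⟦broke⟧ = {d2, d4, d6, d10, d11, d15, d16}
⟦student⟧ = {d2, d4, d5, d6, d7, d8, d10, d13}
… ∩ ⟦on d16⟧ = {d2, d4, d5, d6, d7, d8, d10, d13} ∩ {d1, d3, d4, d5, d7, d9, d10, d11, d12, d13, d14, d16} = {d4, d5, d7, d10, d13}
… ∩ ⟦that broke⟧ = {d4, d5, d7, d10, d13} ∩ {d2, d4, d6, d10, d11, d15, d16} = {d4, d10}
⟦student on d16 that broke⟧ = {d4, d10}, so the cardinality is 2.

2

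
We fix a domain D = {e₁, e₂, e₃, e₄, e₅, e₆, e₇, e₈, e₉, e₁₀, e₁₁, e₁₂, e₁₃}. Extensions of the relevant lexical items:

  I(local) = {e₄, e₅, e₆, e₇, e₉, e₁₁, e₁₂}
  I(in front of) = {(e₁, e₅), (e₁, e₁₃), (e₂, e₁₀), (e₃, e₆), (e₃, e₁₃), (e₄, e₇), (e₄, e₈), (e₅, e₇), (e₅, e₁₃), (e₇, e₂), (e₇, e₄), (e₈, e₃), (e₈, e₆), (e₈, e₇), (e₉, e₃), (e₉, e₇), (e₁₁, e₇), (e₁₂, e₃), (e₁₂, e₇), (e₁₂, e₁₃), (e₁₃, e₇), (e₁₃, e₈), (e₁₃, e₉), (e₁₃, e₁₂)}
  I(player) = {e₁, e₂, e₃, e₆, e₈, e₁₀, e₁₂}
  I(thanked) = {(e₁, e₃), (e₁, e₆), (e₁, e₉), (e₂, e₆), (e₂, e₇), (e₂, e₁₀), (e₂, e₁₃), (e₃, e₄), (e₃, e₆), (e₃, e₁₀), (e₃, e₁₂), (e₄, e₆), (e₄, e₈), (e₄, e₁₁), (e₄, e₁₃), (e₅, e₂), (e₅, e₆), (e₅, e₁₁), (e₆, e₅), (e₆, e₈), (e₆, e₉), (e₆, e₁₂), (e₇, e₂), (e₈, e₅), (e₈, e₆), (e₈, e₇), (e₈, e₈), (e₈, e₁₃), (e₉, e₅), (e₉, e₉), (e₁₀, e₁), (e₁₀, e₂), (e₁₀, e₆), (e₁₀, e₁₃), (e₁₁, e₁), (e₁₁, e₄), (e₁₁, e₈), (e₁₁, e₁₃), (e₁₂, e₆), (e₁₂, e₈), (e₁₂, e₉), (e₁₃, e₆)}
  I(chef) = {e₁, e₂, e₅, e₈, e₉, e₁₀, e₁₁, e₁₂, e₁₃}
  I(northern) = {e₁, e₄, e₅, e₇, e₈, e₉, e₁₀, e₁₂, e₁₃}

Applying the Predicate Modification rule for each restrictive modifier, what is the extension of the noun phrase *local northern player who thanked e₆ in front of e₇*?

⟦who thanked e₆⟧ = {x : ⟨x, e₆⟩ ∈ ⟦thanked⟧} = {e₁, e₂, e₃, e₄, e₅, e₈, e₁₀, e₁₂, e₁₃}
⟦in front of e₇⟧ = {x : ⟨x, e₇⟩ ∈ ⟦in front of⟧} = {e₄, e₅, e₈, e₉, e₁₁, e₁₂, e₁₃}
⟦player⟧ = {e₁, e₂, e₃, e₆, e₈, e₁₀, e₁₂}
… ∩ ⟦who thanked e₆⟧ = {e₁, e₂, e₃, e₆, e₈, e₁₀, e₁₂} ∩ {e₁, e₂, e₃, e₄, e₅, e₈, e₁₀, e₁₂, e₁₃} = {e₁, e₂, e₃, e₈, e₁₀, e₁₂}
… ∩ ⟦in front of e₇⟧ = {e₁, e₂, e₃, e₈, e₁₀, e₁₂} ∩ {e₄, e₅, e₈, e₉, e₁₁, e₁₂, e₁₃} = {e₈, e₁₂}
… ∩ ⟦local⟧ = {e₈, e₁₂} ∩ {e₄, e₅, e₆, e₇, e₉, e₁₁, e₁₂} = {e₁₂}
… ∩ ⟦northern⟧ = {e₁₂} ∩ {e₁, e₄, e₅, e₇, e₈, e₉, e₁₀, e₁₂, e₁₃} = {e₁₂}
So ⟦local northern player who thanked e₆ in front of e₇⟧ = {e₁₂}.

{e₁₂}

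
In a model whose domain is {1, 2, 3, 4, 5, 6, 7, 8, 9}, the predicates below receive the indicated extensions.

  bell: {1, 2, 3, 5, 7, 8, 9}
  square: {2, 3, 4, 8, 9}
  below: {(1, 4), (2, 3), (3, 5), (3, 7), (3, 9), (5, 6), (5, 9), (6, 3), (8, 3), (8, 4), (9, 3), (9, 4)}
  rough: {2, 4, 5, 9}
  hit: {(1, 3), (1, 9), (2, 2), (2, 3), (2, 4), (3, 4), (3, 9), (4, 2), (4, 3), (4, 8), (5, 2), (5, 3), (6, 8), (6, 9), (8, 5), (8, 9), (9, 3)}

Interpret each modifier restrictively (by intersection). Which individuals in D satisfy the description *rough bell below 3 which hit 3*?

⟦below 3⟧ = {x : ⟨x, 3⟩ ∈ ⟦below⟧} = {2, 6, 8, 9}
⟦which hit 3⟧ = {x : ⟨x, 3⟩ ∈ ⟦hit⟧} = {1, 2, 4, 5, 9}
⟦bell⟧ = {1, 2, 3, 5, 7, 8, 9}
… ∩ ⟦below 3⟧ = {1, 2, 3, 5, 7, 8, 9} ∩ {2, 6, 8, 9} = {2, 8, 9}
… ∩ ⟦which hit 3⟧ = {2, 8, 9} ∩ {1, 2, 4, 5, 9} = {2, 9}
… ∩ ⟦rough⟧ = {2, 9} ∩ {2, 4, 5, 9} = {2, 9}
So ⟦rough bell below 3 which hit 3⟧ = {2, 9}.

{2, 9}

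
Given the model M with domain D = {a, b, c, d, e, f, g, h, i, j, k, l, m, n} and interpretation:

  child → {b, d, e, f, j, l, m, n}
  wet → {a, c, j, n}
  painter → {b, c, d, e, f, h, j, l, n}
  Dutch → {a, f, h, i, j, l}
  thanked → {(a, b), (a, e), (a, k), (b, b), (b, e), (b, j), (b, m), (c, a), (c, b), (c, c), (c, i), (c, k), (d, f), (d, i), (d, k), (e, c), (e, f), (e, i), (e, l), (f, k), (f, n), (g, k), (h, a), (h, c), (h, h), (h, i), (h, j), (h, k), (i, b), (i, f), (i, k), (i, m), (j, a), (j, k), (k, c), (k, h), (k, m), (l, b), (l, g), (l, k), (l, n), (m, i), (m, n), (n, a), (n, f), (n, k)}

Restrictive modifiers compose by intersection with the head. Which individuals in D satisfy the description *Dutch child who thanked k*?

{f, j, l}

⟦who thanked k⟧ = {x : ⟨x, k⟩ ∈ ⟦thanked⟧} = {a, c, d, f, g, h, i, j, l, n}
⟦child⟧ = {b, d, e, f, j, l, m, n}
… ∩ ⟦who thanked k⟧ = {b, d, e, f, j, l, m, n} ∩ {a, c, d, f, g, h, i, j, l, n} = {d, f, j, l, n}
… ∩ ⟦Dutch⟧ = {d, f, j, l, n} ∩ {a, f, h, i, j, l} = {f, j, l}
So ⟦Dutch child who thanked k⟧ = {f, j, l}.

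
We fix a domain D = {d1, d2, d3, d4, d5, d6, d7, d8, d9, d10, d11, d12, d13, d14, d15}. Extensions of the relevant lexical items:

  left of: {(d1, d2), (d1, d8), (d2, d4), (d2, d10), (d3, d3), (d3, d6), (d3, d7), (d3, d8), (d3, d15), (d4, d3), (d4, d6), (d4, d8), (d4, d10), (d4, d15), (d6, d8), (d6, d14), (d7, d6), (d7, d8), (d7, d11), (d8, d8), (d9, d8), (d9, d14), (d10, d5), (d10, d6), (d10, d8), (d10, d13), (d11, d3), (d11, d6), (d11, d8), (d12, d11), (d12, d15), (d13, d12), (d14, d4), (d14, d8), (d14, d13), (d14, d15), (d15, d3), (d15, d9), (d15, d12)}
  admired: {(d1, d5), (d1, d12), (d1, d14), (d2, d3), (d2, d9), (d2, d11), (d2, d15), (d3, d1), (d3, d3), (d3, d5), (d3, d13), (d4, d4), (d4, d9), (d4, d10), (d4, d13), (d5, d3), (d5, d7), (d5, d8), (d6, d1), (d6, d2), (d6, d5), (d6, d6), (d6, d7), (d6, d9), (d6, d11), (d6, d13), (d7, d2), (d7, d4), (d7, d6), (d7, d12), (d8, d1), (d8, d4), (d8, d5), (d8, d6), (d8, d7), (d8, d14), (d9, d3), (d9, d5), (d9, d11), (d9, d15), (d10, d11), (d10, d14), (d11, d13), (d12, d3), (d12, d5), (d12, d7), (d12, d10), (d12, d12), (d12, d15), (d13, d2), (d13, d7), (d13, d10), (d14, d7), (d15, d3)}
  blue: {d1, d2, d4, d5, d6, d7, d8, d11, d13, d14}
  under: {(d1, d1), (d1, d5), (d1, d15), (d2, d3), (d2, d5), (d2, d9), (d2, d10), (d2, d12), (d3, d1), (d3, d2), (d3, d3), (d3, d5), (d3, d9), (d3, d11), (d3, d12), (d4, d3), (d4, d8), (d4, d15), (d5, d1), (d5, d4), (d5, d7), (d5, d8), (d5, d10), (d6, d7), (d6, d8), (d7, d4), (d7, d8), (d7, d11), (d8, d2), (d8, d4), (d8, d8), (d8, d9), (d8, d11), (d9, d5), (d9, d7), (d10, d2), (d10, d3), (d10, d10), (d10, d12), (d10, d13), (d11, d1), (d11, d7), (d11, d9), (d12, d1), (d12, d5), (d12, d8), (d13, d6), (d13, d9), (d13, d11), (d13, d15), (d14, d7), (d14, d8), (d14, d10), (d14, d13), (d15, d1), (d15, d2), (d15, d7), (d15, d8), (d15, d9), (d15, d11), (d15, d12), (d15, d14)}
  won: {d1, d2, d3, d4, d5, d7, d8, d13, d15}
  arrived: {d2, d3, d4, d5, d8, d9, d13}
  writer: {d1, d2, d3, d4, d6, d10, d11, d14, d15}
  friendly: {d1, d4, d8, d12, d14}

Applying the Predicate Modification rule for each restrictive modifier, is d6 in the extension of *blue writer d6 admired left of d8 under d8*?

⟦d6 admired⟧ = {x : ⟨d6, x⟩ ∈ ⟦admired⟧} = {d1, d2, d5, d6, d7, d9, d11, d13}
⟦left of d8⟧ = {x : ⟨x, d8⟩ ∈ ⟦left of⟧} = {d1, d3, d4, d6, d7, d8, d9, d10, d11, d14}
⟦under d8⟧ = {x : ⟨x, d8⟩ ∈ ⟦under⟧} = {d4, d5, d6, d7, d8, d12, d14, d15}
⟦writer⟧ = {d1, d2, d3, d4, d6, d10, d11, d14, d15}
… ∩ ⟦d6 admired⟧ = {d1, d2, d3, d4, d6, d10, d11, d14, d15} ∩ {d1, d2, d5, d6, d7, d9, d11, d13} = {d1, d2, d6, d11}
… ∩ ⟦left of d8⟧ = {d1, d2, d6, d11} ∩ {d1, d3, d4, d6, d7, d8, d9, d10, d11, d14} = {d1, d6, d11}
… ∩ ⟦under d8⟧ = {d1, d6, d11} ∩ {d4, d5, d6, d7, d8, d12, d14, d15} = {d6}
… ∩ ⟦blue⟧ = {d6} ∩ {d1, d2, d4, d5, d6, d7, d8, d11, d13, d14} = {d6}
⟦blue writer d6 admired left of d8 under d8⟧ = {d6}; d6 ∈ this set.

yes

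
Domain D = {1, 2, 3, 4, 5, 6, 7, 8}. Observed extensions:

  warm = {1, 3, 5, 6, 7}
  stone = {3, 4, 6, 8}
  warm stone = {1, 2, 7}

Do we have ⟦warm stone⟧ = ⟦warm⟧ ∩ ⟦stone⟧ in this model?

⟦warm⟧ ∩ ⟦stone⟧ = {1, 3, 5, 6, 7} ∩ {3, 4, 6, 8} = {3, 6}
Observed ⟦warm stone⟧ = {1, 2, 7}.
These differ, so the modifier is not intersective in this model.

no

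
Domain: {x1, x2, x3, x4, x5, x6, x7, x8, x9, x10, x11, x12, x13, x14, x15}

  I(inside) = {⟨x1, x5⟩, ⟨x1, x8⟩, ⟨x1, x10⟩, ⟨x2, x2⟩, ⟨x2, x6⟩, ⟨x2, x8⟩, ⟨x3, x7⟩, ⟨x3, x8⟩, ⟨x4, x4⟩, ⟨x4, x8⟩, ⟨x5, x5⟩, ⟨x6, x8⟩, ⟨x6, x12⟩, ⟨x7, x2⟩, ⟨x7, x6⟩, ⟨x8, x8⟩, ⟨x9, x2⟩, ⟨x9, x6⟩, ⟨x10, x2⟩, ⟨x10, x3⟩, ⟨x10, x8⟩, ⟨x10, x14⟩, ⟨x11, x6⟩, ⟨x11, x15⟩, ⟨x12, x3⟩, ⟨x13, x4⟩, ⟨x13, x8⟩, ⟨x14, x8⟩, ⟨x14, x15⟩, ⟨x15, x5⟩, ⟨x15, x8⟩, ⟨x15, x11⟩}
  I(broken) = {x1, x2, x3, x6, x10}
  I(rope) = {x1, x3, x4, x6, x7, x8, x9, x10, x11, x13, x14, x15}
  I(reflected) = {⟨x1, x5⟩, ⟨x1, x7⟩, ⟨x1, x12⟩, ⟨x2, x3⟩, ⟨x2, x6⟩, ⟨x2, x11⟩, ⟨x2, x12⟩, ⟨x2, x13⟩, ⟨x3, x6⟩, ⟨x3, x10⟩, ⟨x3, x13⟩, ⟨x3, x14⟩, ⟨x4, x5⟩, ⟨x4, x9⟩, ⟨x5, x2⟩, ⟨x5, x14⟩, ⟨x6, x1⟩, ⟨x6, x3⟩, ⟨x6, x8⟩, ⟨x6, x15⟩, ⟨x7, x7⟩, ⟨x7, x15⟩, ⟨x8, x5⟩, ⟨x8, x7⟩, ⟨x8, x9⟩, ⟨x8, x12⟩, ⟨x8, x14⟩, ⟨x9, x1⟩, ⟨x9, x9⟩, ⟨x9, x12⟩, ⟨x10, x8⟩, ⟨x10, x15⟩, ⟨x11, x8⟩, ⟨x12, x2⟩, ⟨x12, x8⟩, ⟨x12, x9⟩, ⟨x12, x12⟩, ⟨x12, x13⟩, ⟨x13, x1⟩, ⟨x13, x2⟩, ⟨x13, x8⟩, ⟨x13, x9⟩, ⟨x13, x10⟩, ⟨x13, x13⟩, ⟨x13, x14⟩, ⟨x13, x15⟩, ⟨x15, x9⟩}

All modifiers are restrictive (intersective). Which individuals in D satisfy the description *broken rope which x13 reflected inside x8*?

{x1, x10}

⟦which x13 reflected⟧ = {x : ⟨x13, x⟩ ∈ ⟦reflected⟧} = {x1, x2, x8, x9, x10, x13, x14, x15}
⟦inside x8⟧ = {x : ⟨x, x8⟩ ∈ ⟦inside⟧} = {x1, x2, x3, x4, x6, x8, x10, x13, x14, x15}
⟦rope⟧ = {x1, x3, x4, x6, x7, x8, x9, x10, x11, x13, x14, x15}
… ∩ ⟦which x13 reflected⟧ = {x1, x3, x4, x6, x7, x8, x9, x10, x11, x13, x14, x15} ∩ {x1, x2, x8, x9, x10, x13, x14, x15} = {x1, x8, x9, x10, x13, x14, x15}
… ∩ ⟦inside x8⟧ = {x1, x8, x9, x10, x13, x14, x15} ∩ {x1, x2, x3, x4, x6, x8, x10, x13, x14, x15} = {x1, x8, x10, x13, x14, x15}
… ∩ ⟦broken⟧ = {x1, x8, x10, x13, x14, x15} ∩ {x1, x2, x3, x6, x10} = {x1, x10}
So ⟦broken rope which x13 reflected inside x8⟧ = {x1, x10}.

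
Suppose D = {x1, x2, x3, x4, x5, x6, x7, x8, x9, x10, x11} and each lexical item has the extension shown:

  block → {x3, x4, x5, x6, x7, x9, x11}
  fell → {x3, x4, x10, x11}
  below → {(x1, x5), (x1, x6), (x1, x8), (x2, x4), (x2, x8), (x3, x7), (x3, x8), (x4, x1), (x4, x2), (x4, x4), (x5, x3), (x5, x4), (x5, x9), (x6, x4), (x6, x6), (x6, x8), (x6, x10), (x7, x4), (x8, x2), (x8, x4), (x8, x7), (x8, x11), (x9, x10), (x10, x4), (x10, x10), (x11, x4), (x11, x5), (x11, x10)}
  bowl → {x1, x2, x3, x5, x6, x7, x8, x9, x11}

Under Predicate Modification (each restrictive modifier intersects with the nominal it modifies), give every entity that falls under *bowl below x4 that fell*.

⟦below x4⟧ = {x : ⟨x, x4⟩ ∈ ⟦below⟧} = {x2, x4, x5, x6, x7, x8, x10, x11}
⟦that fell⟧ = ⟦fell⟧ = {x3, x4, x10, x11}
⟦bowl⟧ = {x1, x2, x3, x5, x6, x7, x8, x9, x11}
… ∩ ⟦below x4⟧ = {x1, x2, x3, x5, x6, x7, x8, x9, x11} ∩ {x2, x4, x5, x6, x7, x8, x10, x11} = {x2, x5, x6, x7, x8, x11}
… ∩ ⟦that fell⟧ = {x2, x5, x6, x7, x8, x11} ∩ {x3, x4, x10, x11} = {x11}
So ⟦bowl below x4 that fell⟧ = {x11}.

{x11}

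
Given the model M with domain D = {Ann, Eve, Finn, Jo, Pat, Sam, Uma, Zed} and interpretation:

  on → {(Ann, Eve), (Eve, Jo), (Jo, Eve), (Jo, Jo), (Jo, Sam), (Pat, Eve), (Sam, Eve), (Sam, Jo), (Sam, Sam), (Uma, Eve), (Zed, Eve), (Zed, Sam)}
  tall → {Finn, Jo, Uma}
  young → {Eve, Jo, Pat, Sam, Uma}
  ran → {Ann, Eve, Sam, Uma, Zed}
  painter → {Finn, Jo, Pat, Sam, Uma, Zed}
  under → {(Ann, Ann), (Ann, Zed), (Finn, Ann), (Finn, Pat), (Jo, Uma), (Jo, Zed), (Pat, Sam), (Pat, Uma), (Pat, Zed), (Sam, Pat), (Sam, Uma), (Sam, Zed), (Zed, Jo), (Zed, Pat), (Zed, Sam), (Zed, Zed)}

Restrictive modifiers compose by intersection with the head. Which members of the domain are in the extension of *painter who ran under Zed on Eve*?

{Sam, Zed}

⟦who ran⟧ = ⟦ran⟧ = {Ann, Eve, Sam, Uma, Zed}
⟦under Zed⟧ = {x : ⟨x, Zed⟩ ∈ ⟦under⟧} = {Ann, Jo, Pat, Sam, Zed}
⟦on Eve⟧ = {x : ⟨x, Eve⟩ ∈ ⟦on⟧} = {Ann, Jo, Pat, Sam, Uma, Zed}
⟦painter⟧ = {Finn, Jo, Pat, Sam, Uma, Zed}
… ∩ ⟦who ran⟧ = {Finn, Jo, Pat, Sam, Uma, Zed} ∩ {Ann, Eve, Sam, Uma, Zed} = {Sam, Uma, Zed}
… ∩ ⟦under Zed⟧ = {Sam, Uma, Zed} ∩ {Ann, Jo, Pat, Sam, Zed} = {Sam, Zed}
… ∩ ⟦on Eve⟧ = {Sam, Zed} ∩ {Ann, Jo, Pat, Sam, Uma, Zed} = {Sam, Zed}
So ⟦painter who ran under Zed on Eve⟧ = {Sam, Zed}.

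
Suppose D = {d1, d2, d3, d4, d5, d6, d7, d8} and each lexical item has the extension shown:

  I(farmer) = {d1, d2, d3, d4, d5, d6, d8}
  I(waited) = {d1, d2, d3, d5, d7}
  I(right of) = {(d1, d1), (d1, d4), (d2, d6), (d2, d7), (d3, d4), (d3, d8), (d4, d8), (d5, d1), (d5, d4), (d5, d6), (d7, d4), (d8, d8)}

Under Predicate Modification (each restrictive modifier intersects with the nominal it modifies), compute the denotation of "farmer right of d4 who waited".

⟦right of d4⟧ = {x : ⟨x, d4⟩ ∈ ⟦right of⟧} = {d1, d3, d5, d7}
⟦who waited⟧ = ⟦waited⟧ = {d1, d2, d3, d5, d7}
⟦farmer⟧ = {d1, d2, d3, d4, d5, d6, d8}
… ∩ ⟦right of d4⟧ = {d1, d2, d3, d4, d5, d6, d8} ∩ {d1, d3, d5, d7} = {d1, d3, d5}
… ∩ ⟦who waited⟧ = {d1, d3, d5} ∩ {d1, d2, d3, d5, d7} = {d1, d3, d5}
So ⟦farmer right of d4 who waited⟧ = {d1, d3, d5}.

{d1, d3, d5}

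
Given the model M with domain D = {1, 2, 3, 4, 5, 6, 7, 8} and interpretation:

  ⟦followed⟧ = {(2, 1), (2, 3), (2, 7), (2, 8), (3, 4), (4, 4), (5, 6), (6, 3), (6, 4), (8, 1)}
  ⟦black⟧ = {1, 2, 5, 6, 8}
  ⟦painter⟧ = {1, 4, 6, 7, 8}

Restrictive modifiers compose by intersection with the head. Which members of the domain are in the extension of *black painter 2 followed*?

⟦2 followed⟧ = {x : ⟨2, x⟩ ∈ ⟦followed⟧} = {1, 3, 7, 8}
⟦painter⟧ = {1, 4, 6, 7, 8}
… ∩ ⟦2 followed⟧ = {1, 4, 6, 7, 8} ∩ {1, 3, 7, 8} = {1, 7, 8}
… ∩ ⟦black⟧ = {1, 7, 8} ∩ {1, 2, 5, 6, 8} = {1, 8}
So ⟦black painter 2 followed⟧ = {1, 8}.

{1, 8}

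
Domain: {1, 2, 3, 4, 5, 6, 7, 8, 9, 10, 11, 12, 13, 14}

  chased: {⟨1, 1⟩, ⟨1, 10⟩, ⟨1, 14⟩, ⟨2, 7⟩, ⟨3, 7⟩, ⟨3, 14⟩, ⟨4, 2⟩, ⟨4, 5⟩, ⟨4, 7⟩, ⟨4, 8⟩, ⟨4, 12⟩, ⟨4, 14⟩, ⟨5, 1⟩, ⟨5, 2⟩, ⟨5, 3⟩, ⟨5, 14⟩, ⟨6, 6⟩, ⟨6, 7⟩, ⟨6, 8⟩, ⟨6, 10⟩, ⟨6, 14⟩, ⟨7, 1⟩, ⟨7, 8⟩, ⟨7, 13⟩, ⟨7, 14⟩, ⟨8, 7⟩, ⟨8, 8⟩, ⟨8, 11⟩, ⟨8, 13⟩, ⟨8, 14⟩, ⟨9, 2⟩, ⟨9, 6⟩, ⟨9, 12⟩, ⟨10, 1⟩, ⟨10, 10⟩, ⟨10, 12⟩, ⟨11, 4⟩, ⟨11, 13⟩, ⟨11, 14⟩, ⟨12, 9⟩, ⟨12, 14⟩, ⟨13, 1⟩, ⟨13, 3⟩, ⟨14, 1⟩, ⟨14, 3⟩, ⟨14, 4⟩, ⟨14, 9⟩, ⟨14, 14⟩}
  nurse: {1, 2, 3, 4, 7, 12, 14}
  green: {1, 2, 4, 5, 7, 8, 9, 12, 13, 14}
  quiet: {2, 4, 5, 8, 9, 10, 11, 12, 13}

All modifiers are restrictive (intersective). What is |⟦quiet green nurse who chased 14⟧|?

⟦who chased 14⟧ = {x : ⟨x, 14⟩ ∈ ⟦chased⟧} = {1, 3, 4, 5, 6, 7, 8, 11, 12, 14}
⟦nurse⟧ = {1, 2, 3, 4, 7, 12, 14}
… ∩ ⟦who chased 14⟧ = {1, 2, 3, 4, 7, 12, 14} ∩ {1, 3, 4, 5, 6, 7, 8, 11, 12, 14} = {1, 3, 4, 7, 12, 14}
… ∩ ⟦quiet⟧ = {1, 3, 4, 7, 12, 14} ∩ {2, 4, 5, 8, 9, 10, 11, 12, 13} = {4, 12}
… ∩ ⟦green⟧ = {4, 12} ∩ {1, 2, 4, 5, 7, 8, 9, 12, 13, 14} = {4, 12}
⟦quiet green nurse who chased 14⟧ = {4, 12}, so the cardinality is 2.

2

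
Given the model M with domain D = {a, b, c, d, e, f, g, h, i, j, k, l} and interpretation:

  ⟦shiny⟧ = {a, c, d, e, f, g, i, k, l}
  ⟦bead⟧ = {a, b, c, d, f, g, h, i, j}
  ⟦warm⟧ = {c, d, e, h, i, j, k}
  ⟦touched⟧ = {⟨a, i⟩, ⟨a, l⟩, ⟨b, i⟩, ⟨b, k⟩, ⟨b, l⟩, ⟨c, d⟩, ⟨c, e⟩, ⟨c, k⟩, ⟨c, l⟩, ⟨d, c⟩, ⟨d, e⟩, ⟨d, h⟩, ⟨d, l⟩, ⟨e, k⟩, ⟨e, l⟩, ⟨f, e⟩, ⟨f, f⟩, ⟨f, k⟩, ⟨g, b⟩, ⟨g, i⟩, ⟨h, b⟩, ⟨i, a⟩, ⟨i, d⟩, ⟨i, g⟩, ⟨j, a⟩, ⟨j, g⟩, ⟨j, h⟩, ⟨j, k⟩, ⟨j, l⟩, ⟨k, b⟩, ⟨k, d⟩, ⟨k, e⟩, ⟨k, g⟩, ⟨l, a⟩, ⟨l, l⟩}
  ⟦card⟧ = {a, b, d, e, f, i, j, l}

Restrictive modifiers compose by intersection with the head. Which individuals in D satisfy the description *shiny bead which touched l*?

{a, c, d}

⟦which touched l⟧ = {x : ⟨x, l⟩ ∈ ⟦touched⟧} = {a, b, c, d, e, j, l}
⟦bead⟧ = {a, b, c, d, f, g, h, i, j}
… ∩ ⟦which touched l⟧ = {a, b, c, d, f, g, h, i, j} ∩ {a, b, c, d, e, j, l} = {a, b, c, d, j}
… ∩ ⟦shiny⟧ = {a, b, c, d, j} ∩ {a, c, d, e, f, g, i, k, l} = {a, c, d}
So ⟦shiny bead which touched l⟧ = {a, c, d}.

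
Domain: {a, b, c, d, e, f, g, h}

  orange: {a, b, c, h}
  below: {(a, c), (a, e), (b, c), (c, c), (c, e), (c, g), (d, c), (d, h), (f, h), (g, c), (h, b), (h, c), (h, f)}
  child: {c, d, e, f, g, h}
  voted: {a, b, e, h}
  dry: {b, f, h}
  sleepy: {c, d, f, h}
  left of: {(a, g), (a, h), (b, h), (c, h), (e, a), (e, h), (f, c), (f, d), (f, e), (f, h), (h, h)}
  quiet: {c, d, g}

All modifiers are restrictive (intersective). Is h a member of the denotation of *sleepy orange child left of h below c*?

yes

⟦left of h⟧ = {x : ⟨x, h⟩ ∈ ⟦left of⟧} = {a, b, c, e, f, h}
⟦below c⟧ = {x : ⟨x, c⟩ ∈ ⟦below⟧} = {a, b, c, d, g, h}
⟦child⟧ = {c, d, e, f, g, h}
… ∩ ⟦left of h⟧ = {c, d, e, f, g, h} ∩ {a, b, c, e, f, h} = {c, e, f, h}
… ∩ ⟦below c⟧ = {c, e, f, h} ∩ {a, b, c, d, g, h} = {c, h}
… ∩ ⟦sleepy⟧ = {c, h} ∩ {c, d, f, h} = {c, h}
… ∩ ⟦orange⟧ = {c, h} ∩ {a, b, c, h} = {c, h}
⟦sleepy orange child left of h below c⟧ = {c, h}; h ∈ this set.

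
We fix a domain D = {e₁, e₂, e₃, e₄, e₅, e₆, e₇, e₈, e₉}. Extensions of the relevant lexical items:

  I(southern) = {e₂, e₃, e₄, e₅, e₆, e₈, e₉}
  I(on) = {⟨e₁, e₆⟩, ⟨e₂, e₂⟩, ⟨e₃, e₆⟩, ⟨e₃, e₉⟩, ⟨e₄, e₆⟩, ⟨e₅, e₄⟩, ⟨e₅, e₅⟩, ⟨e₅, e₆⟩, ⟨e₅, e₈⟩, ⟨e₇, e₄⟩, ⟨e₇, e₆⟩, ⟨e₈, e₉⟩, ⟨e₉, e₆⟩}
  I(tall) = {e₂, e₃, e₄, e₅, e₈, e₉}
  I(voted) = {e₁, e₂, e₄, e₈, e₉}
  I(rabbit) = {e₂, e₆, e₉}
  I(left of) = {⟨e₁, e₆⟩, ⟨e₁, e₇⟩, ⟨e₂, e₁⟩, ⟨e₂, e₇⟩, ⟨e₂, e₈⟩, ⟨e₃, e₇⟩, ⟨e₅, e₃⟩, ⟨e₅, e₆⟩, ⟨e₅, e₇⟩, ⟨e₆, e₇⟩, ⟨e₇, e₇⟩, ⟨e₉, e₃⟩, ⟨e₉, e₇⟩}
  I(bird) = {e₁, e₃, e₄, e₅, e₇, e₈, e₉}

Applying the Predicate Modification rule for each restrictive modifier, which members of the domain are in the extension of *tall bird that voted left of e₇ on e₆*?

{e₉}

⟦that voted⟧ = ⟦voted⟧ = {e₁, e₂, e₄, e₈, e₉}
⟦left of e₇⟧ = {x : ⟨x, e₇⟩ ∈ ⟦left of⟧} = {e₁, e₂, e₃, e₅, e₆, e₇, e₉}
⟦on e₆⟧ = {x : ⟨x, e₆⟩ ∈ ⟦on⟧} = {e₁, e₃, e₄, e₅, e₇, e₉}
⟦bird⟧ = {e₁, e₃, e₄, e₅, e₇, e₈, e₉}
… ∩ ⟦that voted⟧ = {e₁, e₃, e₄, e₅, e₇, e₈, e₉} ∩ {e₁, e₂, e₄, e₈, e₉} = {e₁, e₄, e₈, e₉}
… ∩ ⟦left of e₇⟧ = {e₁, e₄, e₈, e₉} ∩ {e₁, e₂, e₃, e₅, e₆, e₇, e₉} = {e₁, e₉}
… ∩ ⟦on e₆⟧ = {e₁, e₉} ∩ {e₁, e₃, e₄, e₅, e₇, e₉} = {e₁, e₉}
… ∩ ⟦tall⟧ = {e₁, e₉} ∩ {e₂, e₃, e₄, e₅, e₈, e₉} = {e₉}
So ⟦tall bird that voted left of e₇ on e₆⟧ = {e₉}.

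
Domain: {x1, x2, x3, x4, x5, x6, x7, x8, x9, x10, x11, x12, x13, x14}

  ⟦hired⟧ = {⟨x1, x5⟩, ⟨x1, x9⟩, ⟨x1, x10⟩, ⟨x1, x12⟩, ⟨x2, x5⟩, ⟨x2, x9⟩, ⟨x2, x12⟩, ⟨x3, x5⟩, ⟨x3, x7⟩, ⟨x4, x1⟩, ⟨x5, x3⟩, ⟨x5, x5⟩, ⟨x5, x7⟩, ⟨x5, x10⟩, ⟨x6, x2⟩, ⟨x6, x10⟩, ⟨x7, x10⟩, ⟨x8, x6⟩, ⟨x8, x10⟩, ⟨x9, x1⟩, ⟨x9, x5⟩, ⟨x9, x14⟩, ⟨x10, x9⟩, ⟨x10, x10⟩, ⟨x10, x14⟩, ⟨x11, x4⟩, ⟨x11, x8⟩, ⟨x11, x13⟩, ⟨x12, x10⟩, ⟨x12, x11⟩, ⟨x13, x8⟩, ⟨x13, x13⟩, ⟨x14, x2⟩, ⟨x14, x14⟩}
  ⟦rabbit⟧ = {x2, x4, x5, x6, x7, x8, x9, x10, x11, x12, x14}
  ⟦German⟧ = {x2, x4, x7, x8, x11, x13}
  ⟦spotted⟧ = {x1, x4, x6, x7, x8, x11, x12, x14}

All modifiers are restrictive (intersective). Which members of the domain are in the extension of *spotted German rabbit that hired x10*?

{x7, x8}

⟦that hired x10⟧ = {x : ⟨x, x10⟩ ∈ ⟦hired⟧} = {x1, x5, x6, x7, x8, x10, x12}
⟦rabbit⟧ = {x2, x4, x5, x6, x7, x8, x9, x10, x11, x12, x14}
… ∩ ⟦that hired x10⟧ = {x2, x4, x5, x6, x7, x8, x9, x10, x11, x12, x14} ∩ {x1, x5, x6, x7, x8, x10, x12} = {x5, x6, x7, x8, x10, x12}
… ∩ ⟦spotted⟧ = {x5, x6, x7, x8, x10, x12} ∩ {x1, x4, x6, x7, x8, x11, x12, x14} = {x6, x7, x8, x12}
… ∩ ⟦German⟧ = {x6, x7, x8, x12} ∩ {x2, x4, x7, x8, x11, x13} = {x7, x8}
So ⟦spotted German rabbit that hired x10⟧ = {x7, x8}.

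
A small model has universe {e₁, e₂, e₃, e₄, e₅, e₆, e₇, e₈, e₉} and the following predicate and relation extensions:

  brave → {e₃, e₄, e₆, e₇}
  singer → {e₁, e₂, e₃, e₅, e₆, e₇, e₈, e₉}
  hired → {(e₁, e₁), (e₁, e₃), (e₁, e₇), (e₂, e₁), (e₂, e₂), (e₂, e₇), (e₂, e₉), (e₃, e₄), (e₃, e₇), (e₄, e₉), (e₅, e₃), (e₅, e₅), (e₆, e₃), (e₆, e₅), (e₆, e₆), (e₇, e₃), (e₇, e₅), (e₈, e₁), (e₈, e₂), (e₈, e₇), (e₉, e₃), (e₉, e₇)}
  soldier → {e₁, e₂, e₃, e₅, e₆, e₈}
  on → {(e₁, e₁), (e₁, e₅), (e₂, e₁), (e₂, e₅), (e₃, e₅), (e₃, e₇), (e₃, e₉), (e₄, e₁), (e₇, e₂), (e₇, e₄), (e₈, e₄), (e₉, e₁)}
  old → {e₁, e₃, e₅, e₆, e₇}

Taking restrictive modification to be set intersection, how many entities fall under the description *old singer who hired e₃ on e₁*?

1

⟦who hired e₃⟧ = {x : ⟨x, e₃⟩ ∈ ⟦hired⟧} = {e₁, e₅, e₆, e₇, e₉}
⟦on e₁⟧ = {x : ⟨x, e₁⟩ ∈ ⟦on⟧} = {e₁, e₂, e₄, e₉}
⟦singer⟧ = {e₁, e₂, e₃, e₅, e₆, e₇, e₈, e₉}
… ∩ ⟦who hired e₃⟧ = {e₁, e₂, e₃, e₅, e₆, e₇, e₈, e₉} ∩ {e₁, e₅, e₆, e₇, e₉} = {e₁, e₅, e₆, e₇, e₉}
… ∩ ⟦on e₁⟧ = {e₁, e₅, e₆, e₇, e₉} ∩ {e₁, e₂, e₄, e₉} = {e₁, e₉}
… ∩ ⟦old⟧ = {e₁, e₉} ∩ {e₁, e₃, e₅, e₆, e₇} = {e₁}
⟦old singer who hired e₃ on e₁⟧ = {e₁}, so the cardinality is 1.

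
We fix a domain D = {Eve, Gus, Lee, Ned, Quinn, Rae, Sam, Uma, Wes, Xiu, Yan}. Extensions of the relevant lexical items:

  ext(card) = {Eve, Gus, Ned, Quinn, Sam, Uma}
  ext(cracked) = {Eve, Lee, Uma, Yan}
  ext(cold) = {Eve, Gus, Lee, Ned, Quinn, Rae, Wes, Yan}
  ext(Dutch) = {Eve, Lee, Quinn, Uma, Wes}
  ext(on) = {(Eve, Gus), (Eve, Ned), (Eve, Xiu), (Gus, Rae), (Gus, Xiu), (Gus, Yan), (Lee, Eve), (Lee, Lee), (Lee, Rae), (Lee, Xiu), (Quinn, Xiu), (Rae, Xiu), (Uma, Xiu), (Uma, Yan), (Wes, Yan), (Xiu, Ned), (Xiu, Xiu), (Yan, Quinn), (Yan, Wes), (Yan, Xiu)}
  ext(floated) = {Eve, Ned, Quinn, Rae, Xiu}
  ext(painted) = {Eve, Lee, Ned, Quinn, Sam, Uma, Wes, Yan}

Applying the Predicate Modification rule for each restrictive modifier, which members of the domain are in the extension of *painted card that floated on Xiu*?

⟦that floated⟧ = ⟦floated⟧ = {Eve, Ned, Quinn, Rae, Xiu}
⟦on Xiu⟧ = {x : ⟨x, Xiu⟩ ∈ ⟦on⟧} = {Eve, Gus, Lee, Quinn, Rae, Uma, Xiu, Yan}
⟦card⟧ = {Eve, Gus, Ned, Quinn, Sam, Uma}
… ∩ ⟦that floated⟧ = {Eve, Gus, Ned, Quinn, Sam, Uma} ∩ {Eve, Ned, Quinn, Rae, Xiu} = {Eve, Ned, Quinn}
… ∩ ⟦on Xiu⟧ = {Eve, Ned, Quinn} ∩ {Eve, Gus, Lee, Quinn, Rae, Uma, Xiu, Yan} = {Eve, Quinn}
… ∩ ⟦painted⟧ = {Eve, Quinn} ∩ {Eve, Lee, Ned, Quinn, Sam, Uma, Wes, Yan} = {Eve, Quinn}
So ⟦painted card that floated on Xiu⟧ = {Eve, Quinn}.

{Eve, Quinn}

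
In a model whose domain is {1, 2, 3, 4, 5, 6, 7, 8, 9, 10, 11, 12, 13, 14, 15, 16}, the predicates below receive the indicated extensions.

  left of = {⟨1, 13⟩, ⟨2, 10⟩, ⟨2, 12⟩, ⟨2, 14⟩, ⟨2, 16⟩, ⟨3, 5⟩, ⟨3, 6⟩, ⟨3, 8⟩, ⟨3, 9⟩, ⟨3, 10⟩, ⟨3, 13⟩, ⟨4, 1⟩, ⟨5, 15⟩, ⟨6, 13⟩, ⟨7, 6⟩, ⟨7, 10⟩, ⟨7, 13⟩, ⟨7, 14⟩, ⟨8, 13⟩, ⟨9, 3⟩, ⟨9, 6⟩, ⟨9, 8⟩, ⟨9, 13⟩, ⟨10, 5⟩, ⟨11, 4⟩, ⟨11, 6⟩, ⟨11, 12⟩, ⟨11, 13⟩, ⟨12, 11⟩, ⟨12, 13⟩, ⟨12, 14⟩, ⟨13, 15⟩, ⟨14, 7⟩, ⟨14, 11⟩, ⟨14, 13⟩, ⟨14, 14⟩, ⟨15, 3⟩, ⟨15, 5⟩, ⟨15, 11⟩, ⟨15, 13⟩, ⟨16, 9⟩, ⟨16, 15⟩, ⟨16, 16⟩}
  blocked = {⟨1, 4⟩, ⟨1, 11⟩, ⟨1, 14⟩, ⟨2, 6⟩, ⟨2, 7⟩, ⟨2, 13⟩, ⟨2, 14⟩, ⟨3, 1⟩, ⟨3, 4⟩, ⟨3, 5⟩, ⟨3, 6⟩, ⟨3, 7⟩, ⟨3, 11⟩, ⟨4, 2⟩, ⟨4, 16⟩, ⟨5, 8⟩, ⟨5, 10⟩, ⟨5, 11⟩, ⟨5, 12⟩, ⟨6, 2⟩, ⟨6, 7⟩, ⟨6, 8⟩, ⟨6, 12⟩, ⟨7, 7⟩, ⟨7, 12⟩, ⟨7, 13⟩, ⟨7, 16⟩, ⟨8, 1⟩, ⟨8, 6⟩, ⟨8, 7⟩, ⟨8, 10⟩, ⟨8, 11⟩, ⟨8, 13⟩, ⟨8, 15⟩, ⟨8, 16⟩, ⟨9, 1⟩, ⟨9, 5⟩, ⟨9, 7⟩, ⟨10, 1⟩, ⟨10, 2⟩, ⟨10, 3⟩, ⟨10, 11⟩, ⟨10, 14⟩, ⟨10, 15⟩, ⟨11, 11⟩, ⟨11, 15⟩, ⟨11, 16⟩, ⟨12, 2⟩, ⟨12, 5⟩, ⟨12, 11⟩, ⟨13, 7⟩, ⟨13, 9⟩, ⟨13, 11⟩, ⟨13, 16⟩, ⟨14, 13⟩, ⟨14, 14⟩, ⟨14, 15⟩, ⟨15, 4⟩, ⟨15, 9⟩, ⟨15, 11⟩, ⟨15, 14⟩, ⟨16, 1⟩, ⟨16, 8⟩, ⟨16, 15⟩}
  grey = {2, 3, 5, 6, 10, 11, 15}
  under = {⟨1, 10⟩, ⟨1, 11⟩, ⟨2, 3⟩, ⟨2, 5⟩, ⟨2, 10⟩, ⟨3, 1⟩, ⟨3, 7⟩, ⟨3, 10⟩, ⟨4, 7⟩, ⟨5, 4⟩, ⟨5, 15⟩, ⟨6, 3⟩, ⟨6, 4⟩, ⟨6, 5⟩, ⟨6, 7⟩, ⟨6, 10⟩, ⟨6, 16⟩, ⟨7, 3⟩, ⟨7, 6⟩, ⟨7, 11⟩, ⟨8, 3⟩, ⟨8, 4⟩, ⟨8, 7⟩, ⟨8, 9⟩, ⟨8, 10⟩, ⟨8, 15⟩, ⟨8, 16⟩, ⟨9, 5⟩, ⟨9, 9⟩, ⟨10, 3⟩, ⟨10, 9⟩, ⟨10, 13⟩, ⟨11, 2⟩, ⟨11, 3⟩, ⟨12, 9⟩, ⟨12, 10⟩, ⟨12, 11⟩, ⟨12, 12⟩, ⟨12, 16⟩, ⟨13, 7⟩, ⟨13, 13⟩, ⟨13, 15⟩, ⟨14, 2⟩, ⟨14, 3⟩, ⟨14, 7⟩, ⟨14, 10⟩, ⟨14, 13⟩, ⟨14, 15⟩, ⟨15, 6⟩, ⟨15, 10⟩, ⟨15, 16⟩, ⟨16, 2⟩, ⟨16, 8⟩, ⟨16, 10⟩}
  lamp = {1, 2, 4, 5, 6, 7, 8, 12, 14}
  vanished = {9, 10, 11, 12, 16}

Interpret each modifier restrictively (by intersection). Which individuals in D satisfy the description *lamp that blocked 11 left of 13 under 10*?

{1, 8, 12}

⟦that blocked 11⟧ = {x : ⟨x, 11⟩ ∈ ⟦blocked⟧} = {1, 3, 5, 8, 10, 11, 12, 13, 15}
⟦left of 13⟧ = {x : ⟨x, 13⟩ ∈ ⟦left of⟧} = {1, 3, 6, 7, 8, 9, 11, 12, 14, 15}
⟦under 10⟧ = {x : ⟨x, 10⟩ ∈ ⟦under⟧} = {1, 2, 3, 6, 8, 12, 14, 15, 16}
⟦lamp⟧ = {1, 2, 4, 5, 6, 7, 8, 12, 14}
… ∩ ⟦that blocked 11⟧ = {1, 2, 4, 5, 6, 7, 8, 12, 14} ∩ {1, 3, 5, 8, 10, 11, 12, 13, 15} = {1, 5, 8, 12}
… ∩ ⟦left of 13⟧ = {1, 5, 8, 12} ∩ {1, 3, 6, 7, 8, 9, 11, 12, 14, 15} = {1, 8, 12}
… ∩ ⟦under 10⟧ = {1, 8, 12} ∩ {1, 2, 3, 6, 8, 12, 14, 15, 16} = {1, 8, 12}
So ⟦lamp that blocked 11 left of 13 under 10⟧ = {1, 8, 12}.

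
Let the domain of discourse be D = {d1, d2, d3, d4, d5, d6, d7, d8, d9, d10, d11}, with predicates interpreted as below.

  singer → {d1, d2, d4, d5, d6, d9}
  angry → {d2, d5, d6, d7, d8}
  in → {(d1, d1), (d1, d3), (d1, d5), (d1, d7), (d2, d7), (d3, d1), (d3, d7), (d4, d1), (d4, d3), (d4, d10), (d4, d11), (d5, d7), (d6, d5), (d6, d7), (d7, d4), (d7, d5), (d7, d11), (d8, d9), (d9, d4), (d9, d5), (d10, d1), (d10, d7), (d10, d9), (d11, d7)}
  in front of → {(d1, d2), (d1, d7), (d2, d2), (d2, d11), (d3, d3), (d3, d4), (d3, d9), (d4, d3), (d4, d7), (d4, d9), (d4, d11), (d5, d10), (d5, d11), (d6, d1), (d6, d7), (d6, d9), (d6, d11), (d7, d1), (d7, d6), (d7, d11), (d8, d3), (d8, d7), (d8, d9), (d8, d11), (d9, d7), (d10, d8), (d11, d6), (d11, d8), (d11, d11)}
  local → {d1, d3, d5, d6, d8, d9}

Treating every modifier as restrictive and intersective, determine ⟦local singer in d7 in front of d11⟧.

⟦in d7⟧ = {x : ⟨x, d7⟩ ∈ ⟦in⟧} = {d1, d2, d3, d5, d6, d10, d11}
⟦in front of d11⟧ = {x : ⟨x, d11⟩ ∈ ⟦in front of⟧} = {d2, d4, d5, d6, d7, d8, d11}
⟦singer⟧ = {d1, d2, d4, d5, d6, d9}
… ∩ ⟦in d7⟧ = {d1, d2, d4, d5, d6, d9} ∩ {d1, d2, d3, d5, d6, d10, d11} = {d1, d2, d5, d6}
… ∩ ⟦in front of d11⟧ = {d1, d2, d5, d6} ∩ {d2, d4, d5, d6, d7, d8, d11} = {d2, d5, d6}
… ∩ ⟦local⟧ = {d2, d5, d6} ∩ {d1, d3, d5, d6, d8, d9} = {d5, d6}
So ⟦local singer in d7 in front of d11⟧ = {d5, d6}.

{d5, d6}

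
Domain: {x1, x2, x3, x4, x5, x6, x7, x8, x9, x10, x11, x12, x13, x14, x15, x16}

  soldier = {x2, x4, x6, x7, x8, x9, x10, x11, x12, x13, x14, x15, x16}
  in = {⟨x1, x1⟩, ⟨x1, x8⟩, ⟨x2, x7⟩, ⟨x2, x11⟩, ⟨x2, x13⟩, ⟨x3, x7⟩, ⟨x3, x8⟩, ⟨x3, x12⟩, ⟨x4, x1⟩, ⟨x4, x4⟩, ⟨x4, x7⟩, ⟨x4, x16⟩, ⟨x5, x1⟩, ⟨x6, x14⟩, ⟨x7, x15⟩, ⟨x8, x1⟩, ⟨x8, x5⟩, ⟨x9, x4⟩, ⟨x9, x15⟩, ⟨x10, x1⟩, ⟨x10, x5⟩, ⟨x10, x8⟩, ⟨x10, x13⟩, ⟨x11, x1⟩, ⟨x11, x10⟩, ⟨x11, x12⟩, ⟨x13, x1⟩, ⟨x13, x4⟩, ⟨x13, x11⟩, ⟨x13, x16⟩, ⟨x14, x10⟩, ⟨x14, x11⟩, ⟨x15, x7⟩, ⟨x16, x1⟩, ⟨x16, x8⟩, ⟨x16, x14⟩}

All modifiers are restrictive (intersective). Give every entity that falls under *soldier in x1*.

{x4, x8, x10, x11, x13, x16}

⟦in x1⟧ = {x : ⟨x, x1⟩ ∈ ⟦in⟧} = {x1, x4, x5, x8, x10, x11, x13, x16}
⟦soldier⟧ = {x2, x4, x6, x7, x8, x9, x10, x11, x12, x13, x14, x15, x16}
… ∩ ⟦in x1⟧ = {x2, x4, x6, x7, x8, x9, x10, x11, x12, x13, x14, x15, x16} ∩ {x1, x4, x5, x8, x10, x11, x13, x16} = {x4, x8, x10, x11, x13, x16}
So ⟦soldier in x1⟧ = {x4, x8, x10, x11, x13, x16}.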